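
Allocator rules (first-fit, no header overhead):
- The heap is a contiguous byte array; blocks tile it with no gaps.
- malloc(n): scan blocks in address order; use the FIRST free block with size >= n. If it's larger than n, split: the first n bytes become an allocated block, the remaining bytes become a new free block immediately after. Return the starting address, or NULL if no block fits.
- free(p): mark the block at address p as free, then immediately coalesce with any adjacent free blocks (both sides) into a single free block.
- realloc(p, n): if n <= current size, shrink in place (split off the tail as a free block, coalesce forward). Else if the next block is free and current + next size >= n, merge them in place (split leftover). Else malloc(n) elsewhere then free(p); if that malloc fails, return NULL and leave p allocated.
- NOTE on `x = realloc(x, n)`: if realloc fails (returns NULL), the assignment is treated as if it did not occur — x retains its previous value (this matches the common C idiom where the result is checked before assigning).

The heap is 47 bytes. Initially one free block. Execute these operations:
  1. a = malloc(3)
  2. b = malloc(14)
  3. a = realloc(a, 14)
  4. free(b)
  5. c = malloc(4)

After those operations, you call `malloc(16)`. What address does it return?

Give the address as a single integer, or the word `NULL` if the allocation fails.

Op 1: a = malloc(3) -> a = 0; heap: [0-2 ALLOC][3-46 FREE]
Op 2: b = malloc(14) -> b = 3; heap: [0-2 ALLOC][3-16 ALLOC][17-46 FREE]
Op 3: a = realloc(a, 14) -> a = 17; heap: [0-2 FREE][3-16 ALLOC][17-30 ALLOC][31-46 FREE]
Op 4: free(b) -> (freed b); heap: [0-16 FREE][17-30 ALLOC][31-46 FREE]
Op 5: c = malloc(4) -> c = 0; heap: [0-3 ALLOC][4-16 FREE][17-30 ALLOC][31-46 FREE]
malloc(16): first-fit scan over [0-3 ALLOC][4-16 FREE][17-30 ALLOC][31-46 FREE] -> 31

Answer: 31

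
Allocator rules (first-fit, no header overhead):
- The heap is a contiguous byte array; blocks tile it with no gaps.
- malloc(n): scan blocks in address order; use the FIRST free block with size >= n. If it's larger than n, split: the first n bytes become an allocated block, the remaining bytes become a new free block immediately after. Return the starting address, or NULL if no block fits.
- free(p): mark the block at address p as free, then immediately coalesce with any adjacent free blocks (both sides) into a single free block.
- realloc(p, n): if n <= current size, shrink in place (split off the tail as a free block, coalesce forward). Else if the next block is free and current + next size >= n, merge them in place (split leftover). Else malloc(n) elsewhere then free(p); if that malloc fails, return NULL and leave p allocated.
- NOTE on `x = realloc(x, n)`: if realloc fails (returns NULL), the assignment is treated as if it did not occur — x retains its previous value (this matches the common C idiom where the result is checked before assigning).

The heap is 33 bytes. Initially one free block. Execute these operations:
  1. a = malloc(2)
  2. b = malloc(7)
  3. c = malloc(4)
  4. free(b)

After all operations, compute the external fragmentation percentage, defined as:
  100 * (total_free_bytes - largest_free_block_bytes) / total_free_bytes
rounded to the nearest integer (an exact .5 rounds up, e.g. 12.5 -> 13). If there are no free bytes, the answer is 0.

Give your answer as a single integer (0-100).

Op 1: a = malloc(2) -> a = 0; heap: [0-1 ALLOC][2-32 FREE]
Op 2: b = malloc(7) -> b = 2; heap: [0-1 ALLOC][2-8 ALLOC][9-32 FREE]
Op 3: c = malloc(4) -> c = 9; heap: [0-1 ALLOC][2-8 ALLOC][9-12 ALLOC][13-32 FREE]
Op 4: free(b) -> (freed b); heap: [0-1 ALLOC][2-8 FREE][9-12 ALLOC][13-32 FREE]
Free blocks: [7 20] total_free=27 largest=20 -> 100*(27-20)/27 = 700/27 ≈ 25.926 -> rounds to 26

Answer: 26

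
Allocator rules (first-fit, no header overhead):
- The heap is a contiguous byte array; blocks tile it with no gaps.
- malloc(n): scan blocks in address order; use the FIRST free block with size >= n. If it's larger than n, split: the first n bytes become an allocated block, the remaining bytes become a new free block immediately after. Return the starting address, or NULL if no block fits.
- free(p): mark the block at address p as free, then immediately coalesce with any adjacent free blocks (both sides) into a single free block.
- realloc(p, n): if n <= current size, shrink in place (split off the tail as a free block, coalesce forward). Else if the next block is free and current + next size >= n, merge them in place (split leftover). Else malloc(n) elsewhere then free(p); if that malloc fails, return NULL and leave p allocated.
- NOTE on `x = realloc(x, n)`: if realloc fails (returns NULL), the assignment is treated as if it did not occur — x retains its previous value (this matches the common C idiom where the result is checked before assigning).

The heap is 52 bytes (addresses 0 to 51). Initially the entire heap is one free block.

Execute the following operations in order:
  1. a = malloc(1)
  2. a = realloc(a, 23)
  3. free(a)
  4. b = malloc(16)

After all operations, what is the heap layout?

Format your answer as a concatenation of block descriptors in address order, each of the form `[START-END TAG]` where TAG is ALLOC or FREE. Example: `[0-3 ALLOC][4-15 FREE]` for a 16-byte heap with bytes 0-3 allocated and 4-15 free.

Answer: [0-15 ALLOC][16-51 FREE]

Derivation:
Op 1: a = malloc(1) -> a = 0; heap: [0-0 ALLOC][1-51 FREE]
Op 2: a = realloc(a, 23) -> a = 0; heap: [0-22 ALLOC][23-51 FREE]
Op 3: free(a) -> (freed a); heap: [0-51 FREE]
Op 4: b = malloc(16) -> b = 0; heap: [0-15 ALLOC][16-51 FREE]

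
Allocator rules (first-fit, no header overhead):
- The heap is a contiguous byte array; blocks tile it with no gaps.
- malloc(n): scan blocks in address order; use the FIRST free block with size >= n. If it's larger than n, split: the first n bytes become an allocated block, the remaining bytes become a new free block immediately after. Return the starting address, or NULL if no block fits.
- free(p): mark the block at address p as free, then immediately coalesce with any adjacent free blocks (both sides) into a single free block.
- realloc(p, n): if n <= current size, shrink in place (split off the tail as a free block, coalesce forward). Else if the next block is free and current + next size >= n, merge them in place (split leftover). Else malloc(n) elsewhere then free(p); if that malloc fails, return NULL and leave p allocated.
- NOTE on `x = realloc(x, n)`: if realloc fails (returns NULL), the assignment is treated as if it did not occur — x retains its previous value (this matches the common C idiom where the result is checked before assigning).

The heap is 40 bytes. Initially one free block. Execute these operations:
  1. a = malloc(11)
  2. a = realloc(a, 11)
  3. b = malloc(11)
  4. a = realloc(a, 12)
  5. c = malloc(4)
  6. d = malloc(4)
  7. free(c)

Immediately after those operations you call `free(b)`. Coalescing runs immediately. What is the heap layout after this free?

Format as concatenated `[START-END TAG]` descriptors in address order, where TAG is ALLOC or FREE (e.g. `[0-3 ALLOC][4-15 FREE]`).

Op 1: a = malloc(11) -> a = 0; heap: [0-10 ALLOC][11-39 FREE]
Op 2: a = realloc(a, 11) -> a = 0; heap: [0-10 ALLOC][11-39 FREE]
Op 3: b = malloc(11) -> b = 11; heap: [0-10 ALLOC][11-21 ALLOC][22-39 FREE]
Op 4: a = realloc(a, 12) -> a = 22; heap: [0-10 FREE][11-21 ALLOC][22-33 ALLOC][34-39 FREE]
Op 5: c = malloc(4) -> c = 0; heap: [0-3 ALLOC][4-10 FREE][11-21 ALLOC][22-33 ALLOC][34-39 FREE]
Op 6: d = malloc(4) -> d = 4; heap: [0-3 ALLOC][4-7 ALLOC][8-10 FREE][11-21 ALLOC][22-33 ALLOC][34-39 FREE]
Op 7: free(c) -> (freed c); heap: [0-3 FREE][4-7 ALLOC][8-10 FREE][11-21 ALLOC][22-33 ALLOC][34-39 FREE]
free(b): b = 11 -> block [11-21 ALLOC]; mark free, coalesce with adjacent free neighbors -> [0-3 FREE][4-7 ALLOC][8-21 FREE][22-33 ALLOC][34-39 FREE]

Answer: [0-3 FREE][4-7 ALLOC][8-21 FREE][22-33 ALLOC][34-39 FREE]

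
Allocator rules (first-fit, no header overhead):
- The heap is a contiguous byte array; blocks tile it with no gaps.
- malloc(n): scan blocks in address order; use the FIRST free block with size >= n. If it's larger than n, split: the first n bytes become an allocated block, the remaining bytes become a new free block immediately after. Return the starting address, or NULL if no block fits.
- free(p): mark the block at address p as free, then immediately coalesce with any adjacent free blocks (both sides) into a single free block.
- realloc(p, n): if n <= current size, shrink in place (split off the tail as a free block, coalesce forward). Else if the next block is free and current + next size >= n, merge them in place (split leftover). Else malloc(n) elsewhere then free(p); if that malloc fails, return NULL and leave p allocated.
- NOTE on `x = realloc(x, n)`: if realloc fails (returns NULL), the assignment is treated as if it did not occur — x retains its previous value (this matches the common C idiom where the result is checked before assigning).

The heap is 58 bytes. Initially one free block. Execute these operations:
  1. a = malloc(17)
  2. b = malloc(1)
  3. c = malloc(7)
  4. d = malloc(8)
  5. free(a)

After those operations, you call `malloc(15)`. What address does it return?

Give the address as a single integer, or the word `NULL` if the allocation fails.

Answer: 0

Derivation:
Op 1: a = malloc(17) -> a = 0; heap: [0-16 ALLOC][17-57 FREE]
Op 2: b = malloc(1) -> b = 17; heap: [0-16 ALLOC][17-17 ALLOC][18-57 FREE]
Op 3: c = malloc(7) -> c = 18; heap: [0-16 ALLOC][17-17 ALLOC][18-24 ALLOC][25-57 FREE]
Op 4: d = malloc(8) -> d = 25; heap: [0-16 ALLOC][17-17 ALLOC][18-24 ALLOC][25-32 ALLOC][33-57 FREE]
Op 5: free(a) -> (freed a); heap: [0-16 FREE][17-17 ALLOC][18-24 ALLOC][25-32 ALLOC][33-57 FREE]
malloc(15): first-fit scan over [0-16 FREE][17-17 ALLOC][18-24 ALLOC][25-32 ALLOC][33-57 FREE] -> 0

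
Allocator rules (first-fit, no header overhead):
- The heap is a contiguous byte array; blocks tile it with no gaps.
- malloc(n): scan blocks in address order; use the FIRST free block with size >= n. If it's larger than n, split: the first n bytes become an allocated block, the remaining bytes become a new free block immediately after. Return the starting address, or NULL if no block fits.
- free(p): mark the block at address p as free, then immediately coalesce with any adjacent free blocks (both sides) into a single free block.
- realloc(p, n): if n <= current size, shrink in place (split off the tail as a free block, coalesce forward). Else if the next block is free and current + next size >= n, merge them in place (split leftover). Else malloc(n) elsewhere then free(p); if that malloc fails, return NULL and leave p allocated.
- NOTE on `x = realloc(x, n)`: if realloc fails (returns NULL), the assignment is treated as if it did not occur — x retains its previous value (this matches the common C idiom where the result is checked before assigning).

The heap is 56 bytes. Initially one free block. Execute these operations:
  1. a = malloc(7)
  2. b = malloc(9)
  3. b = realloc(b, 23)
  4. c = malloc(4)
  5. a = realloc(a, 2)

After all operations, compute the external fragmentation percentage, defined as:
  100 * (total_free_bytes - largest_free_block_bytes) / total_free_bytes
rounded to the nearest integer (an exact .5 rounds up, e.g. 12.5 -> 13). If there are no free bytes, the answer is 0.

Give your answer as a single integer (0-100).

Op 1: a = malloc(7) -> a = 0; heap: [0-6 ALLOC][7-55 FREE]
Op 2: b = malloc(9) -> b = 7; heap: [0-6 ALLOC][7-15 ALLOC][16-55 FREE]
Op 3: b = realloc(b, 23) -> b = 7; heap: [0-6 ALLOC][7-29 ALLOC][30-55 FREE]
Op 4: c = malloc(4) -> c = 30; heap: [0-6 ALLOC][7-29 ALLOC][30-33 ALLOC][34-55 FREE]
Op 5: a = realloc(a, 2) -> a = 0; heap: [0-1 ALLOC][2-6 FREE][7-29 ALLOC][30-33 ALLOC][34-55 FREE]
Free blocks: [5 22] total_free=27 largest=22 -> 100*(27-22)/27 = 500/27 ≈ 18.519 -> rounds to 19

Answer: 19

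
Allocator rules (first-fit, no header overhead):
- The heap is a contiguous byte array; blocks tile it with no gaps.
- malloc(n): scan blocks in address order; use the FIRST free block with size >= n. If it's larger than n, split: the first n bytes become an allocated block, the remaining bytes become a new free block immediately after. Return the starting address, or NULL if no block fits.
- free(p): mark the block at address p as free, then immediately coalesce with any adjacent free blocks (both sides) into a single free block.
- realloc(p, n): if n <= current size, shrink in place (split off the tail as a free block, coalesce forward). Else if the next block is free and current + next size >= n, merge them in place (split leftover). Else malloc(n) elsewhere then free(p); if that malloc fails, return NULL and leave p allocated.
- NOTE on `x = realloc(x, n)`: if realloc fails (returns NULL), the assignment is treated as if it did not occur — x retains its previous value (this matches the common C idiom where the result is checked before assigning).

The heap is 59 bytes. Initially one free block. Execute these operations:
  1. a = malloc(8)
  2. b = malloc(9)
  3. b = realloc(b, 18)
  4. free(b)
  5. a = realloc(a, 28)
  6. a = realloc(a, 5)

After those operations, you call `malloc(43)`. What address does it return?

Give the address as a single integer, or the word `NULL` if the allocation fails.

Answer: 5

Derivation:
Op 1: a = malloc(8) -> a = 0; heap: [0-7 ALLOC][8-58 FREE]
Op 2: b = malloc(9) -> b = 8; heap: [0-7 ALLOC][8-16 ALLOC][17-58 FREE]
Op 3: b = realloc(b, 18) -> b = 8; heap: [0-7 ALLOC][8-25 ALLOC][26-58 FREE]
Op 4: free(b) -> (freed b); heap: [0-7 ALLOC][8-58 FREE]
Op 5: a = realloc(a, 28) -> a = 0; heap: [0-27 ALLOC][28-58 FREE]
Op 6: a = realloc(a, 5) -> a = 0; heap: [0-4 ALLOC][5-58 FREE]
malloc(43): first-fit scan over [0-4 ALLOC][5-58 FREE] -> 5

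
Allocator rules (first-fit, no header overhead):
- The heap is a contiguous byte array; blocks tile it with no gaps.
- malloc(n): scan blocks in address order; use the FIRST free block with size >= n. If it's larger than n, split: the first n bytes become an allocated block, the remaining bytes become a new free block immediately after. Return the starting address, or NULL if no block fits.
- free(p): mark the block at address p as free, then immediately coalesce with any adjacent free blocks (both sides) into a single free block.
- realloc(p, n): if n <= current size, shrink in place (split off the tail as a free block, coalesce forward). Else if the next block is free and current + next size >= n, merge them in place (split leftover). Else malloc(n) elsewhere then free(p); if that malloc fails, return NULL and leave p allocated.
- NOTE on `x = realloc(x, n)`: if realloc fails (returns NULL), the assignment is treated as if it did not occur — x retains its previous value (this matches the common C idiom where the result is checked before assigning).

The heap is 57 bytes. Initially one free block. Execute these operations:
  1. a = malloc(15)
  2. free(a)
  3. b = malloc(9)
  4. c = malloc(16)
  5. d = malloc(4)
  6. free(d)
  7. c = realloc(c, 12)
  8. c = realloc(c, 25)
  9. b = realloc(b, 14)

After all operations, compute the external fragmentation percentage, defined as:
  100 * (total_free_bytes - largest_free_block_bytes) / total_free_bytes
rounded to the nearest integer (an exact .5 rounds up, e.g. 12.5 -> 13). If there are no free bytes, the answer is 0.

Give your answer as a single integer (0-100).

Answer: 50

Derivation:
Op 1: a = malloc(15) -> a = 0; heap: [0-14 ALLOC][15-56 FREE]
Op 2: free(a) -> (freed a); heap: [0-56 FREE]
Op 3: b = malloc(9) -> b = 0; heap: [0-8 ALLOC][9-56 FREE]
Op 4: c = malloc(16) -> c = 9; heap: [0-8 ALLOC][9-24 ALLOC][25-56 FREE]
Op 5: d = malloc(4) -> d = 25; heap: [0-8 ALLOC][9-24 ALLOC][25-28 ALLOC][29-56 FREE]
Op 6: free(d) -> (freed d); heap: [0-8 ALLOC][9-24 ALLOC][25-56 FREE]
Op 7: c = realloc(c, 12) -> c = 9; heap: [0-8 ALLOC][9-20 ALLOC][21-56 FREE]
Op 8: c = realloc(c, 25) -> c = 9; heap: [0-8 ALLOC][9-33 ALLOC][34-56 FREE]
Op 9: b = realloc(b, 14) -> b = 34; heap: [0-8 FREE][9-33 ALLOC][34-47 ALLOC][48-56 FREE]
Free blocks: [9 9] total_free=18 largest=9 -> 100*(18-9)/18 = 900/18 = 50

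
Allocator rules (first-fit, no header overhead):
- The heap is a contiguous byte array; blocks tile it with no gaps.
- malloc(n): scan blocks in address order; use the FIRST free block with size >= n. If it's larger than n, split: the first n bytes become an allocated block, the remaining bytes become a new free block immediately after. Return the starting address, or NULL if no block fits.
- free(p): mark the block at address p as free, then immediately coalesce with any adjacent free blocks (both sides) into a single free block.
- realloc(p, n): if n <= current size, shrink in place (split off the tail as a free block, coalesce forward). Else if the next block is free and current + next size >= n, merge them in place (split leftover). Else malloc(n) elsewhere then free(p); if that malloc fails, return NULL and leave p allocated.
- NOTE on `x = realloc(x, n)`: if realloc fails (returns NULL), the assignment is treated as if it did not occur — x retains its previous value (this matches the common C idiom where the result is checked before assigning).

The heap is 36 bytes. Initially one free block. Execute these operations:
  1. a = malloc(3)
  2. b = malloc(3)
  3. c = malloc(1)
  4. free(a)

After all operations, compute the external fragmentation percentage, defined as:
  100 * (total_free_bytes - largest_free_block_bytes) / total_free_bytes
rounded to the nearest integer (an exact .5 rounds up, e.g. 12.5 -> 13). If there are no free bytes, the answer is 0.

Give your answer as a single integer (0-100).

Op 1: a = malloc(3) -> a = 0; heap: [0-2 ALLOC][3-35 FREE]
Op 2: b = malloc(3) -> b = 3; heap: [0-2 ALLOC][3-5 ALLOC][6-35 FREE]
Op 3: c = malloc(1) -> c = 6; heap: [0-2 ALLOC][3-5 ALLOC][6-6 ALLOC][7-35 FREE]
Op 4: free(a) -> (freed a); heap: [0-2 FREE][3-5 ALLOC][6-6 ALLOC][7-35 FREE]
Free blocks: [3 29] total_free=32 largest=29 -> 100*(32-29)/32 = 300/32 = 9.375 -> rounds to 9

Answer: 9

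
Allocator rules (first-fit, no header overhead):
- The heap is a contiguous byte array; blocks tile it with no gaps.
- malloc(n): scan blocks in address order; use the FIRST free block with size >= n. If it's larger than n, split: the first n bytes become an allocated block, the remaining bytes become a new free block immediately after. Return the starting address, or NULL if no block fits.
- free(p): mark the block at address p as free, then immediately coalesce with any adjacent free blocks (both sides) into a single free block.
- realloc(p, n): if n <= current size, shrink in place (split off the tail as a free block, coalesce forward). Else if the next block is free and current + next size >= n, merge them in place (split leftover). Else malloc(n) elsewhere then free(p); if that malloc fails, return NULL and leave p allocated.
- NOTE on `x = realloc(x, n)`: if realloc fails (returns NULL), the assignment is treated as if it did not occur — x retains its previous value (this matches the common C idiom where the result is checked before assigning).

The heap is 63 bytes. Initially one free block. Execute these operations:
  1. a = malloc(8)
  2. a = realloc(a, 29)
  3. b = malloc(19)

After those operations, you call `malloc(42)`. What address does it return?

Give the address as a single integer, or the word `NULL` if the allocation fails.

Answer: NULL

Derivation:
Op 1: a = malloc(8) -> a = 0; heap: [0-7 ALLOC][8-62 FREE]
Op 2: a = realloc(a, 29) -> a = 0; heap: [0-28 ALLOC][29-62 FREE]
Op 3: b = malloc(19) -> b = 29; heap: [0-28 ALLOC][29-47 ALLOC][48-62 FREE]
malloc(42): first-fit scan over [0-28 ALLOC][29-47 ALLOC][48-62 FREE] -> NULL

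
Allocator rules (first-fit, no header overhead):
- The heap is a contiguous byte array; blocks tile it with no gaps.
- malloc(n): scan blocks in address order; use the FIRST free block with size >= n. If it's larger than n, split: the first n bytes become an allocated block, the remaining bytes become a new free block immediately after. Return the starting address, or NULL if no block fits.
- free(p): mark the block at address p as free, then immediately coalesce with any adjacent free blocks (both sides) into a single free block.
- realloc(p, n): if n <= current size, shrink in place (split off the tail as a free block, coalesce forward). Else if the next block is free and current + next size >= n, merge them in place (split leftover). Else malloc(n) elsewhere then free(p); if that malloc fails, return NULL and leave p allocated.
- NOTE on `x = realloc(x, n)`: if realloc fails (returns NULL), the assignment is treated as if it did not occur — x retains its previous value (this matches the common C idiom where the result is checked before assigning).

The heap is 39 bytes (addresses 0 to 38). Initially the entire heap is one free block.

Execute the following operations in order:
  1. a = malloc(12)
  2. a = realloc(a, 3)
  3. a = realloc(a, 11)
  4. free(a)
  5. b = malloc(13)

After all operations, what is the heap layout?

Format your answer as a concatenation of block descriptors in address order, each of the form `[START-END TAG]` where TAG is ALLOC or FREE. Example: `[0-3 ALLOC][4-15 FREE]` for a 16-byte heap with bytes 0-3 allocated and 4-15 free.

Answer: [0-12 ALLOC][13-38 FREE]

Derivation:
Op 1: a = malloc(12) -> a = 0; heap: [0-11 ALLOC][12-38 FREE]
Op 2: a = realloc(a, 3) -> a = 0; heap: [0-2 ALLOC][3-38 FREE]
Op 3: a = realloc(a, 11) -> a = 0; heap: [0-10 ALLOC][11-38 FREE]
Op 4: free(a) -> (freed a); heap: [0-38 FREE]
Op 5: b = malloc(13) -> b = 0; heap: [0-12 ALLOC][13-38 FREE]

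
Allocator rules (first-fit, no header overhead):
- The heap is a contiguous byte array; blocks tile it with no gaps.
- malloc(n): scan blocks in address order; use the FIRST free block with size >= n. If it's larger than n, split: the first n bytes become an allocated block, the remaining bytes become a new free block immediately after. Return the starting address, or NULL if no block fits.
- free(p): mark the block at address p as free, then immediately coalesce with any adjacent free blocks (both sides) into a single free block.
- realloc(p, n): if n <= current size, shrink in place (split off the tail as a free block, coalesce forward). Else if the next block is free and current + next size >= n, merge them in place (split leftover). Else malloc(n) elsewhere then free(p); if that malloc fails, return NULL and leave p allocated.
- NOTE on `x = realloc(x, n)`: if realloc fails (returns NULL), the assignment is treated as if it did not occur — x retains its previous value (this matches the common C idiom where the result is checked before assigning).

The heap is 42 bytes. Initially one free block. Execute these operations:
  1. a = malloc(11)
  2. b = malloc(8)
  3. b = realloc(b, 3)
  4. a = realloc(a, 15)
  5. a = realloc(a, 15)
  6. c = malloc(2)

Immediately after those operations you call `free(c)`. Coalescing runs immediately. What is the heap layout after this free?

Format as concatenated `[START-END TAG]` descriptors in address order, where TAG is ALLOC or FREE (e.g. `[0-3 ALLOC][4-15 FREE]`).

Op 1: a = malloc(11) -> a = 0; heap: [0-10 ALLOC][11-41 FREE]
Op 2: b = malloc(8) -> b = 11; heap: [0-10 ALLOC][11-18 ALLOC][19-41 FREE]
Op 3: b = realloc(b, 3) -> b = 11; heap: [0-10 ALLOC][11-13 ALLOC][14-41 FREE]
Op 4: a = realloc(a, 15) -> a = 14; heap: [0-10 FREE][11-13 ALLOC][14-28 ALLOC][29-41 FREE]
Op 5: a = realloc(a, 15) -> a = 14; heap: [0-10 FREE][11-13 ALLOC][14-28 ALLOC][29-41 FREE]
Op 6: c = malloc(2) -> c = 0; heap: [0-1 ALLOC][2-10 FREE][11-13 ALLOC][14-28 ALLOC][29-41 FREE]
free(c): c = 0 -> block [0-1 ALLOC]; mark free, coalesce with adjacent free neighbors -> [0-10 FREE][11-13 ALLOC][14-28 ALLOC][29-41 FREE]

Answer: [0-10 FREE][11-13 ALLOC][14-28 ALLOC][29-41 FREE]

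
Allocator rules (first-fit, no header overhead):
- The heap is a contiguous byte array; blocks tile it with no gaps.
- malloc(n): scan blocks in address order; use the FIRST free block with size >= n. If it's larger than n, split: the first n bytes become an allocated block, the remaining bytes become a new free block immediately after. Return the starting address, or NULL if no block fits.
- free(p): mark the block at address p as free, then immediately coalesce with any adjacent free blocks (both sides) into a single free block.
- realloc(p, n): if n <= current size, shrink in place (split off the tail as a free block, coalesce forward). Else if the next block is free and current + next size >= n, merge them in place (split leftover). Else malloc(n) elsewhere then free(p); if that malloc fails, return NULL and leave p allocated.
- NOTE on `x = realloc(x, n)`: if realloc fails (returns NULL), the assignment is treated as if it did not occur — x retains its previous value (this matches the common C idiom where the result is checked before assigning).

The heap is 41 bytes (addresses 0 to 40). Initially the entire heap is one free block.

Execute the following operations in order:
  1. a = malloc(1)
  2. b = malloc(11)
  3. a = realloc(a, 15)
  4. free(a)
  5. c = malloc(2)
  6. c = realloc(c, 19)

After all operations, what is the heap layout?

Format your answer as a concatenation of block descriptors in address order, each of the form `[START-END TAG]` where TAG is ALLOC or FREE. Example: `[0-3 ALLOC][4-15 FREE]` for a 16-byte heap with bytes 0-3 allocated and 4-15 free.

Op 1: a = malloc(1) -> a = 0; heap: [0-0 ALLOC][1-40 FREE]
Op 2: b = malloc(11) -> b = 1; heap: [0-0 ALLOC][1-11 ALLOC][12-40 FREE]
Op 3: a = realloc(a, 15) -> a = 12; heap: [0-0 FREE][1-11 ALLOC][12-26 ALLOC][27-40 FREE]
Op 4: free(a) -> (freed a); heap: [0-0 FREE][1-11 ALLOC][12-40 FREE]
Op 5: c = malloc(2) -> c = 12; heap: [0-0 FREE][1-11 ALLOC][12-13 ALLOC][14-40 FREE]
Op 6: c = realloc(c, 19) -> c = 12; heap: [0-0 FREE][1-11 ALLOC][12-30 ALLOC][31-40 FREE]

Answer: [0-0 FREE][1-11 ALLOC][12-30 ALLOC][31-40 FREE]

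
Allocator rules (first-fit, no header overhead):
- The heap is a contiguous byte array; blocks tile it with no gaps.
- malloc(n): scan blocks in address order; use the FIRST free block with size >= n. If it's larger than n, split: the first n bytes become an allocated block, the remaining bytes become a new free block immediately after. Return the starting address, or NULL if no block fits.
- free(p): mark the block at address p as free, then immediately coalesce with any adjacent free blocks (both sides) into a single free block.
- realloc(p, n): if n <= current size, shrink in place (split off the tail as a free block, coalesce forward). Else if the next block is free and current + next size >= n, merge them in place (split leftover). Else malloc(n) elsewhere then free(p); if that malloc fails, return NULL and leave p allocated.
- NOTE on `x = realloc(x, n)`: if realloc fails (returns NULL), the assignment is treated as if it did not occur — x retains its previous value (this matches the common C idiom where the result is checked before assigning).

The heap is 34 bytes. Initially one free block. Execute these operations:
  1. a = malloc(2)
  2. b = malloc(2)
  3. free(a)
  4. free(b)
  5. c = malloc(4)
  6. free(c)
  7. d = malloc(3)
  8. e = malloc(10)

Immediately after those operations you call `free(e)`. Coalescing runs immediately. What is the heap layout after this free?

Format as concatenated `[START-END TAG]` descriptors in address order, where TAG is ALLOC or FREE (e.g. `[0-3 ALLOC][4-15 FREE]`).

Answer: [0-2 ALLOC][3-33 FREE]

Derivation:
Op 1: a = malloc(2) -> a = 0; heap: [0-1 ALLOC][2-33 FREE]
Op 2: b = malloc(2) -> b = 2; heap: [0-1 ALLOC][2-3 ALLOC][4-33 FREE]
Op 3: free(a) -> (freed a); heap: [0-1 FREE][2-3 ALLOC][4-33 FREE]
Op 4: free(b) -> (freed b); heap: [0-33 FREE]
Op 5: c = malloc(4) -> c = 0; heap: [0-3 ALLOC][4-33 FREE]
Op 6: free(c) -> (freed c); heap: [0-33 FREE]
Op 7: d = malloc(3) -> d = 0; heap: [0-2 ALLOC][3-33 FREE]
Op 8: e = malloc(10) -> e = 3; heap: [0-2 ALLOC][3-12 ALLOC][13-33 FREE]
free(e): e = 3 -> block [3-12 ALLOC]; mark free, coalesce with adjacent free neighbors -> [0-2 ALLOC][3-33 FREE]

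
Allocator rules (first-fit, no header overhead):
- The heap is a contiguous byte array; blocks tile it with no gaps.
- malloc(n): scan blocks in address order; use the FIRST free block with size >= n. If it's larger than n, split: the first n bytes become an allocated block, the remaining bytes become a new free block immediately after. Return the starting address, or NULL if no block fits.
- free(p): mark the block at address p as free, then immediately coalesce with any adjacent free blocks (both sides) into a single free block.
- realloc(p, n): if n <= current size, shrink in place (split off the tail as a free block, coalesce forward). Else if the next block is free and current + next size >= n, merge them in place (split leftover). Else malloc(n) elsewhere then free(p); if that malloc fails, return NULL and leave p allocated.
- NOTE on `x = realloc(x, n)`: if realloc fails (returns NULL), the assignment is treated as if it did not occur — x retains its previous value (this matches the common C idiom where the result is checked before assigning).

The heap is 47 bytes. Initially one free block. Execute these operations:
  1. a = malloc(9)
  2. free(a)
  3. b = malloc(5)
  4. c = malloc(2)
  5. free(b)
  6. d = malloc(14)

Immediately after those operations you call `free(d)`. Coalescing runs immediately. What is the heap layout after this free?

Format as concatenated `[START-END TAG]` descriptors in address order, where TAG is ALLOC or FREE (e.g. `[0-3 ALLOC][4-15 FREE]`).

Answer: [0-4 FREE][5-6 ALLOC][7-46 FREE]

Derivation:
Op 1: a = malloc(9) -> a = 0; heap: [0-8 ALLOC][9-46 FREE]
Op 2: free(a) -> (freed a); heap: [0-46 FREE]
Op 3: b = malloc(5) -> b = 0; heap: [0-4 ALLOC][5-46 FREE]
Op 4: c = malloc(2) -> c = 5; heap: [0-4 ALLOC][5-6 ALLOC][7-46 FREE]
Op 5: free(b) -> (freed b); heap: [0-4 FREE][5-6 ALLOC][7-46 FREE]
Op 6: d = malloc(14) -> d = 7; heap: [0-4 FREE][5-6 ALLOC][7-20 ALLOC][21-46 FREE]
free(d): d = 7 -> block [7-20 ALLOC]; mark free, coalesce with adjacent free neighbors -> [0-4 FREE][5-6 ALLOC][7-46 FREE]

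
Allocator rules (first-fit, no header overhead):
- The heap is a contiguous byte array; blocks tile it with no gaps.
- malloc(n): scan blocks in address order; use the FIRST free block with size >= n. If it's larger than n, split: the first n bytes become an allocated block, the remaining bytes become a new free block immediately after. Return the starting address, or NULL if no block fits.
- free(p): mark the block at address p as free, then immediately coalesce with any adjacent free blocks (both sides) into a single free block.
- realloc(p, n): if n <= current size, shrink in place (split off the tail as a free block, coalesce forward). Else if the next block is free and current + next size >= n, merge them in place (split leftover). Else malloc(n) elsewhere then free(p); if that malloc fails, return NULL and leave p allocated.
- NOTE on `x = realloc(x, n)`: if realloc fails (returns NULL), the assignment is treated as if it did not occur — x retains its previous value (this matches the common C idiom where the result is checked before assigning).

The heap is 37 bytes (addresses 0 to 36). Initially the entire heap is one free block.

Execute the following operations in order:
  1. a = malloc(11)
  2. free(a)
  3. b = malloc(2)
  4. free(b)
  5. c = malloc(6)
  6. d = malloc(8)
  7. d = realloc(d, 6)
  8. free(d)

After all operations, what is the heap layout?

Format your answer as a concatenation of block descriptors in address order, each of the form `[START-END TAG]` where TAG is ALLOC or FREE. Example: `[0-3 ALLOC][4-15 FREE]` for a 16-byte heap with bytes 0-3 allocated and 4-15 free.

Answer: [0-5 ALLOC][6-36 FREE]

Derivation:
Op 1: a = malloc(11) -> a = 0; heap: [0-10 ALLOC][11-36 FREE]
Op 2: free(a) -> (freed a); heap: [0-36 FREE]
Op 3: b = malloc(2) -> b = 0; heap: [0-1 ALLOC][2-36 FREE]
Op 4: free(b) -> (freed b); heap: [0-36 FREE]
Op 5: c = malloc(6) -> c = 0; heap: [0-5 ALLOC][6-36 FREE]
Op 6: d = malloc(8) -> d = 6; heap: [0-5 ALLOC][6-13 ALLOC][14-36 FREE]
Op 7: d = realloc(d, 6) -> d = 6; heap: [0-5 ALLOC][6-11 ALLOC][12-36 FREE]
Op 8: free(d) -> (freed d); heap: [0-5 ALLOC][6-36 FREE]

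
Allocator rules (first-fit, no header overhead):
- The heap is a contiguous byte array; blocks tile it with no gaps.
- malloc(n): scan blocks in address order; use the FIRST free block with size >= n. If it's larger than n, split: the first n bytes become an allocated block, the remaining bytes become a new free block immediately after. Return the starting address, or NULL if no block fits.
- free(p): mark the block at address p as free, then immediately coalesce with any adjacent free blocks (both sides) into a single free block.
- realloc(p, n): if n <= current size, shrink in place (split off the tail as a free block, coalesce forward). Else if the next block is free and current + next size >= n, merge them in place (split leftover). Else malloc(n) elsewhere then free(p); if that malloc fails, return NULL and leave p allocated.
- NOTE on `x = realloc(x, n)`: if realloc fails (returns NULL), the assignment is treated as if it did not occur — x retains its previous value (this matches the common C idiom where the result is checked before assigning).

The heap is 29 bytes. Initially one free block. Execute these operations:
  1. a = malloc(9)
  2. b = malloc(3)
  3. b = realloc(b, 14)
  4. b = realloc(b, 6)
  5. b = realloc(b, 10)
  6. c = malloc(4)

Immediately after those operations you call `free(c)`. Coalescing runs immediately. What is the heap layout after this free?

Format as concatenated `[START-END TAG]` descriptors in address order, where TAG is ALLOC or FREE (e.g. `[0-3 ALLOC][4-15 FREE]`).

Op 1: a = malloc(9) -> a = 0; heap: [0-8 ALLOC][9-28 FREE]
Op 2: b = malloc(3) -> b = 9; heap: [0-8 ALLOC][9-11 ALLOC][12-28 FREE]
Op 3: b = realloc(b, 14) -> b = 9; heap: [0-8 ALLOC][9-22 ALLOC][23-28 FREE]
Op 4: b = realloc(b, 6) -> b = 9; heap: [0-8 ALLOC][9-14 ALLOC][15-28 FREE]
Op 5: b = realloc(b, 10) -> b = 9; heap: [0-8 ALLOC][9-18 ALLOC][19-28 FREE]
Op 6: c = malloc(4) -> c = 19; heap: [0-8 ALLOC][9-18 ALLOC][19-22 ALLOC][23-28 FREE]
free(c): c = 19 -> block [19-22 ALLOC]; mark free, coalesce with adjacent free neighbors -> [0-8 ALLOC][9-18 ALLOC][19-28 FREE]

Answer: [0-8 ALLOC][9-18 ALLOC][19-28 FREE]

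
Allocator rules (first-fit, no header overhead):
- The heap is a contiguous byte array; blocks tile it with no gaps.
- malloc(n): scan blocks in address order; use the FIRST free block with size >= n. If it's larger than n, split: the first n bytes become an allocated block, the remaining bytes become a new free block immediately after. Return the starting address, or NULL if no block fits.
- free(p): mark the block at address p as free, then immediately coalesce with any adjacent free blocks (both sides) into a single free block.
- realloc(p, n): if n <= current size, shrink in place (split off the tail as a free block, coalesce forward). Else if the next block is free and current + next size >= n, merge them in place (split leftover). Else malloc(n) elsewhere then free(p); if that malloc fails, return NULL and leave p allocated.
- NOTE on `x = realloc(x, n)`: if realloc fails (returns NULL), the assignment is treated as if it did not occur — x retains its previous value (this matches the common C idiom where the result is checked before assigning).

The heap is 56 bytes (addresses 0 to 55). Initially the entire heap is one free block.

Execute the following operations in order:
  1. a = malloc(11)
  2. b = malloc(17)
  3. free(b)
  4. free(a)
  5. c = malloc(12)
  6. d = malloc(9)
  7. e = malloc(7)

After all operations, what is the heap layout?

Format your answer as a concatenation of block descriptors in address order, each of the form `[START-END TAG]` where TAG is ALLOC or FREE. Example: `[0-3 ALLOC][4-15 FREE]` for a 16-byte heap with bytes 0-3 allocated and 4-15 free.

Op 1: a = malloc(11) -> a = 0; heap: [0-10 ALLOC][11-55 FREE]
Op 2: b = malloc(17) -> b = 11; heap: [0-10 ALLOC][11-27 ALLOC][28-55 FREE]
Op 3: free(b) -> (freed b); heap: [0-10 ALLOC][11-55 FREE]
Op 4: free(a) -> (freed a); heap: [0-55 FREE]
Op 5: c = malloc(12) -> c = 0; heap: [0-11 ALLOC][12-55 FREE]
Op 6: d = malloc(9) -> d = 12; heap: [0-11 ALLOC][12-20 ALLOC][21-55 FREE]
Op 7: e = malloc(7) -> e = 21; heap: [0-11 ALLOC][12-20 ALLOC][21-27 ALLOC][28-55 FREE]

Answer: [0-11 ALLOC][12-20 ALLOC][21-27 ALLOC][28-55 FREE]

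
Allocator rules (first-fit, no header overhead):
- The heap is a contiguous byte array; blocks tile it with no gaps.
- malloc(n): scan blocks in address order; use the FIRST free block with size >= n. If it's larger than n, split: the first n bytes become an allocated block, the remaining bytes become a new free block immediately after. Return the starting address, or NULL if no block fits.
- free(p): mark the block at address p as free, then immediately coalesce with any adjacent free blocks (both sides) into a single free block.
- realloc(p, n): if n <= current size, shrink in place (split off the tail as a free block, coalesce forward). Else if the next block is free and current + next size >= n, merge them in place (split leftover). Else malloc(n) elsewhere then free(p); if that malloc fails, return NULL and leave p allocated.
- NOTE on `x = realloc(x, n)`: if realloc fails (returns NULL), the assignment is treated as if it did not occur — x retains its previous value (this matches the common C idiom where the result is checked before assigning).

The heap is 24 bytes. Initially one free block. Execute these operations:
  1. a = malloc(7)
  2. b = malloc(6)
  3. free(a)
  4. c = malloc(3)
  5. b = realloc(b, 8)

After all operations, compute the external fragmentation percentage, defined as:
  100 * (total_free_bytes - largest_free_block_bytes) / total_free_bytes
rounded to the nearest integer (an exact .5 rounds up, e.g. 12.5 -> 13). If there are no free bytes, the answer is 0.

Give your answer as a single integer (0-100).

Answer: 31

Derivation:
Op 1: a = malloc(7) -> a = 0; heap: [0-6 ALLOC][7-23 FREE]
Op 2: b = malloc(6) -> b = 7; heap: [0-6 ALLOC][7-12 ALLOC][13-23 FREE]
Op 3: free(a) -> (freed a); heap: [0-6 FREE][7-12 ALLOC][13-23 FREE]
Op 4: c = malloc(3) -> c = 0; heap: [0-2 ALLOC][3-6 FREE][7-12 ALLOC][13-23 FREE]
Op 5: b = realloc(b, 8) -> b = 7; heap: [0-2 ALLOC][3-6 FREE][7-14 ALLOC][15-23 FREE]
Free blocks: [4 9] total_free=13 largest=9 -> 100*(13-9)/13 = 400/13 ≈ 30.769 -> rounds to 31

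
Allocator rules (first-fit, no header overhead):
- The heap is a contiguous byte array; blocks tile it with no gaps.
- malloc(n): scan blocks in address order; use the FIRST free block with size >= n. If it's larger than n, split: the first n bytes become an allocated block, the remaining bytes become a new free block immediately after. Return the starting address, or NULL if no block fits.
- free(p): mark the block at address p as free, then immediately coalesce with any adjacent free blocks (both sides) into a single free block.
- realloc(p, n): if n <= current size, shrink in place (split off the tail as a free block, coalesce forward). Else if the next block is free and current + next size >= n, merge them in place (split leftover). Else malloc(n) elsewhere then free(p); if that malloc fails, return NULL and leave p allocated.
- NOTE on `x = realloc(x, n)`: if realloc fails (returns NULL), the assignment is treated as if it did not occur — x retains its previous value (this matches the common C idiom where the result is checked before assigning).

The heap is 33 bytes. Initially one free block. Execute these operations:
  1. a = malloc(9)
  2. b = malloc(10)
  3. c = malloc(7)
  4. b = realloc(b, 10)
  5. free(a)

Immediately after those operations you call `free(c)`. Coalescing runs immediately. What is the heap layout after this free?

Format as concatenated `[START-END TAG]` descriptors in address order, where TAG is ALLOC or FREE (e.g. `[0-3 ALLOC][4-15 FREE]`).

Op 1: a = malloc(9) -> a = 0; heap: [0-8 ALLOC][9-32 FREE]
Op 2: b = malloc(10) -> b = 9; heap: [0-8 ALLOC][9-18 ALLOC][19-32 FREE]
Op 3: c = malloc(7) -> c = 19; heap: [0-8 ALLOC][9-18 ALLOC][19-25 ALLOC][26-32 FREE]
Op 4: b = realloc(b, 10) -> b = 9; heap: [0-8 ALLOC][9-18 ALLOC][19-25 ALLOC][26-32 FREE]
Op 5: free(a) -> (freed a); heap: [0-8 FREE][9-18 ALLOC][19-25 ALLOC][26-32 FREE]
free(c): c = 19 -> block [19-25 ALLOC]; mark free, coalesce with adjacent free neighbors -> [0-8 FREE][9-18 ALLOC][19-32 FREE]

Answer: [0-8 FREE][9-18 ALLOC][19-32 FREE]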